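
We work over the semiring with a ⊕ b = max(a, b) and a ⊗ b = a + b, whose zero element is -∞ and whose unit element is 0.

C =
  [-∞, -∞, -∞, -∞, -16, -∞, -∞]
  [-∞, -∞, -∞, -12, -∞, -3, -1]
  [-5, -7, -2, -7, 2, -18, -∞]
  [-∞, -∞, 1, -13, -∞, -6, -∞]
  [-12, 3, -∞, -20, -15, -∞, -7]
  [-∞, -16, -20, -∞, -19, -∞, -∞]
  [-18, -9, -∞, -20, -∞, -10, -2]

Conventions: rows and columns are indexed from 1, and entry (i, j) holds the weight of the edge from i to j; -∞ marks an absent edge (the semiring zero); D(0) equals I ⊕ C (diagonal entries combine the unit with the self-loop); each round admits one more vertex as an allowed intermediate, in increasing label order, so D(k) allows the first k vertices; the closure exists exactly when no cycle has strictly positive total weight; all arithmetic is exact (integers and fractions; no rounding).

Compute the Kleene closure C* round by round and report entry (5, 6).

D(0):
  [0, -∞, -∞, -∞, -16, -∞, -∞]
  [-∞, 0, -∞, -12, -∞, -3, -1]
  [-5, -7, 0, -7, 2, -18, -∞]
  [-∞, -∞, 1, 0, -∞, -6, -∞]
  [-12, 3, -∞, -20, 0, -∞, -7]
  [-∞, -16, -20, -∞, -19, 0, -∞]
  [-18, -9, -∞, -20, -∞, -10, 0]
D(1):
  [0, -∞, -∞, -∞, -16, -∞, -∞]
  [-∞, 0, -∞, -12, -∞, -3, -1]
  [-5, -7, 0, -7, 2, -18, -∞]
  [-∞, -∞, 1, 0, -∞, -6, -∞]
  [-12, 3, -∞, -20, 0, -∞, -7]
  [-∞, -16, -20, -∞, -19, 0, -∞]
  [-18, -9, -∞, -20, -34, -10, 0]
D(2):
  [0, -∞, -∞, -∞, -16, -∞, -∞]
  [-∞, 0, -∞, -12, -∞, -3, -1]
  [-5, -7, 0, -7, 2, -10, -8]
  [-∞, -∞, 1, 0, -∞, -6, -∞]
  [-12, 3, -∞, -9, 0, 0, 2]
  [-∞, -16, -20, -28, -19, 0, -17]
  [-18, -9, -∞, -20, -34, -10, 0]
D(3):
  [0, -∞, -∞, -∞, -16, -∞, -∞]
  [-∞, 0, -∞, -12, -∞, -3, -1]
  [-5, -7, 0, -7, 2, -10, -8]
  [-4, -6, 1, 0, 3, -6, -7]
  [-12, 3, -∞, -9, 0, 0, 2]
  [-25, -16, -20, -27, -18, 0, -17]
  [-18, -9, -∞, -20, -34, -10, 0]
D(4):
  [0, -∞, -∞, -∞, -16, -∞, -∞]
  [-16, 0, -11, -12, -9, -3, -1]
  [-5, -7, 0, -7, 2, -10, -8]
  [-4, -6, 1, 0, 3, -6, -7]
  [-12, 3, -8, -9, 0, 0, 2]
  [-25, -16, -20, -27, -18, 0, -17]
  [-18, -9, -19, -20, -17, -10, 0]
D(5):
  [0, -13, -24, -25, -16, -16, -14]
  [-16, 0, -11, -12, -9, -3, -1]
  [-5, 5, 0, -7, 2, 2, 4]
  [-4, 6, 1, 0, 3, 3, 5]
  [-12, 3, -8, -9, 0, 0, 2]
  [-25, -15, -20, -27, -18, 0, -16]
  [-18, -9, -19, -20, -17, -10, 0]
D(6):
  [0, -13, -24, -25, -16, -16, -14]
  [-16, 0, -11, -12, -9, -3, -1]
  [-5, 5, 0, -7, 2, 2, 4]
  [-4, 6, 1, 0, 3, 3, 5]
  [-12, 3, -8, -9, 0, 0, 2]
  [-25, -15, -20, -27, -18, 0, -16]
  [-18, -9, -19, -20, -17, -10, 0]
D(7):
  [0, -13, -24, -25, -16, -16, -14]
  [-16, 0, -11, -12, -9, -3, -1]
  [-5, 5, 0, -7, 2, 2, 4]
  [-4, 6, 1, 0, 3, 3, 5]
  [-12, 3, -8, -9, 0, 0, 2]
  [-25, -15, -20, -27, -18, 0, -16]
  [-18, -9, -19, -20, -17, -10, 0]
Answer: C*[5][6] = 0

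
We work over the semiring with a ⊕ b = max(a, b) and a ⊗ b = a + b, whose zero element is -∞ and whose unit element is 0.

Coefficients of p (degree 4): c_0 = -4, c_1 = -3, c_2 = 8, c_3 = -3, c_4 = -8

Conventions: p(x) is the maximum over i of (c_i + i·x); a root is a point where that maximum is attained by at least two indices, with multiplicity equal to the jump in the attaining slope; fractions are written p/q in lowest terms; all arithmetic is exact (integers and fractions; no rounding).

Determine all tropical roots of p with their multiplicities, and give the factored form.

hull edge (i=0, c=-4) to (i=2, c=8): slope 6, span 2
hull edge (i=2, c=8) to (i=4, c=-8): slope -8, span 2
Factored form: p(x) = -8 ⊗ (x ⊕ (-6)) ⊗ (x ⊕ (-6)) ⊗ (x ⊕ 8) ⊗ (x ⊕ 8)
Answer: roots = -6 (mult 2), 8 (mult 2)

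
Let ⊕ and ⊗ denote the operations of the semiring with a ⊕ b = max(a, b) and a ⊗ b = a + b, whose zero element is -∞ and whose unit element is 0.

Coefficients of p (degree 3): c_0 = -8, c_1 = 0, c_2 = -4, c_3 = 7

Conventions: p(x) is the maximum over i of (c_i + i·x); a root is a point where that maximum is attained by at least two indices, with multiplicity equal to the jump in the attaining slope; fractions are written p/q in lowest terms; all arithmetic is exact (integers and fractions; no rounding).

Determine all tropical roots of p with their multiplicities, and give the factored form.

hull edge (i=0, c=-8) to (i=1, c=0): slope 8, span 1
hull edge (i=1, c=0) to (i=3, c=7): slope 7/2, span 2
Factored form: p(x) = 7 ⊗ (x ⊕ (-8)) ⊗ (x ⊕ (-7/2)) ⊗ (x ⊕ (-7/2))
Answer: roots = -8 (mult 1), -7/2 (mult 2)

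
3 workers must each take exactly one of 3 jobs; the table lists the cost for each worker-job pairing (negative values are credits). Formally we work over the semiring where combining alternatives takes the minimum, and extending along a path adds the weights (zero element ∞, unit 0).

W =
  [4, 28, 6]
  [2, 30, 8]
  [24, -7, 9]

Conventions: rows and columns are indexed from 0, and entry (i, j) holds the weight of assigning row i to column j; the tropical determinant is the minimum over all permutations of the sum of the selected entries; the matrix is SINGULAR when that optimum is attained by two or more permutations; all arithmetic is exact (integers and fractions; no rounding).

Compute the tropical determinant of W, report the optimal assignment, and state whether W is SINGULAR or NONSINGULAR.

σ = (0, 1, 2): 4 + 30 + 9 = 43
σ = (0, 2, 1): 4 + 8 + (-7) = 5
σ = (1, 0, 2): 28 + 2 + 9 = 39
σ = (1, 2, 0): 28 + 8 + 24 = 60
σ = (2, 0, 1): 6 + 2 + (-7) = 1
σ = (2, 1, 0): 6 + 30 + 24 = 60
Optimal value attained by: σ = (2, 0, 1).
Answer: det⊕(W) = 1; verdict: NONSINGULAR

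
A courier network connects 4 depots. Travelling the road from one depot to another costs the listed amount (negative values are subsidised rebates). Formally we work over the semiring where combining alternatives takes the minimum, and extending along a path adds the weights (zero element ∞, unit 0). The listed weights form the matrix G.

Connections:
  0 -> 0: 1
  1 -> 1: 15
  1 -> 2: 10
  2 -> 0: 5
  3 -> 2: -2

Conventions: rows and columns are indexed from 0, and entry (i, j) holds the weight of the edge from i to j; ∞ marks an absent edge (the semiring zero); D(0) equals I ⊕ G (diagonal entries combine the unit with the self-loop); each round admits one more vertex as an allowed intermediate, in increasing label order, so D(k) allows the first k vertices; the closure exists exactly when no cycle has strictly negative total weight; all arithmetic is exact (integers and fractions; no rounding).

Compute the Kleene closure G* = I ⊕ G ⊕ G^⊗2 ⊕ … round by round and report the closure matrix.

D(0):
  [0, ∞, ∞, ∞]
  [∞, 0, 10, ∞]
  [5, ∞, 0, ∞]
  [∞, ∞, -2, 0]
D(1):
  [0, ∞, ∞, ∞]
  [∞, 0, 10, ∞]
  [5, ∞, 0, ∞]
  [∞, ∞, -2, 0]
D(2):
  [0, ∞, ∞, ∞]
  [∞, 0, 10, ∞]
  [5, ∞, 0, ∞]
  [∞, ∞, -2, 0]
D(3):
  [0, ∞, ∞, ∞]
  [15, 0, 10, ∞]
  [5, ∞, 0, ∞]
  [3, ∞, -2, 0]
D(4):
  [0, ∞, ∞, ∞]
  [15, 0, 10, ∞]
  [5, ∞, 0, ∞]
  [3, ∞, -2, 0]
Answer: G* = [[0, ∞, ∞, ∞], [15, 0, 10, ∞], [5, ∞, 0, ∞], [3, ∞, -2, 0]]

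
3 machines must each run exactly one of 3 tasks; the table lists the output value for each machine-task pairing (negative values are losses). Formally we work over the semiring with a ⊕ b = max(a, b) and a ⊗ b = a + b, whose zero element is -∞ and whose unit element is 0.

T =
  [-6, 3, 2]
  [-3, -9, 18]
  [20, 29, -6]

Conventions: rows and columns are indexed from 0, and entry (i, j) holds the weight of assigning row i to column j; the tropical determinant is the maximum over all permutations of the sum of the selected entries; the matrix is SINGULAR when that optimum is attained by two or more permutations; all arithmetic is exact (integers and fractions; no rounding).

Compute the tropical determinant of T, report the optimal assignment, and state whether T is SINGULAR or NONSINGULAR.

σ = (0, 1, 2): (-6) + (-9) + (-6) = -21
σ = (0, 2, 1): (-6) + 18 + 29 = 41
σ = (1, 0, 2): 3 + (-3) + (-6) = -6
σ = (1, 2, 0): 3 + 18 + 20 = 41
σ = (2, 0, 1): 2 + (-3) + 29 = 28
σ = (2, 1, 0): 2 + (-9) + 20 = 13
Optimal value attained by: σ = (0, 2, 1).
Answer: det⊕(T) = 41; verdict: SINGULAR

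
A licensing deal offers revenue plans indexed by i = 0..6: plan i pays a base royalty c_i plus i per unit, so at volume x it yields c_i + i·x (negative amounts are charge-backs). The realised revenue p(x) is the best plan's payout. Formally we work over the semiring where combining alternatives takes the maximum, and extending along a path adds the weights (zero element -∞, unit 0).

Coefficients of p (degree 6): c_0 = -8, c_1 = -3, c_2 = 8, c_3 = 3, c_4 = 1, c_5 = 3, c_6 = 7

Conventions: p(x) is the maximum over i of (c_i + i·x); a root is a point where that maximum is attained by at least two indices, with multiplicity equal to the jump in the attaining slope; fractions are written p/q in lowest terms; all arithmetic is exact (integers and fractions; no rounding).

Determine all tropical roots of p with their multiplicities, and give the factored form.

hull edge (i=0, c=-8) to (i=2, c=8): slope 8, span 2
hull edge (i=2, c=8) to (i=6, c=7): slope -1/4, span 4
Factored form: p(x) = 7 ⊗ (x ⊕ (-8)) ⊗ (x ⊕ (-8)) ⊗ (x ⊕ 1/4) ⊗ (x ⊕ 1/4) ⊗ (x ⊕ 1/4) ⊗ (x ⊕ 1/4)
Answer: roots = -8 (mult 2), 1/4 (mult 4)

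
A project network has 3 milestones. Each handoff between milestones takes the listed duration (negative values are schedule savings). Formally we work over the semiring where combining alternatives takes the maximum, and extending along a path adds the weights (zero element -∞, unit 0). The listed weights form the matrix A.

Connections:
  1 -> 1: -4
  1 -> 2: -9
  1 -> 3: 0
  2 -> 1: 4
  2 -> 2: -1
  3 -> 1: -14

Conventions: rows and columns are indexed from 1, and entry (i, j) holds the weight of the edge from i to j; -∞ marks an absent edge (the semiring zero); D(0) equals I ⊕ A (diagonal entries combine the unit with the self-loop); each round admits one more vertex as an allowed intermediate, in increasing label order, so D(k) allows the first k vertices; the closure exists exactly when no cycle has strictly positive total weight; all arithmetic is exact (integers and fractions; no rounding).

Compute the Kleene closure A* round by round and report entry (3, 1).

D(0):
  [0, -9, 0]
  [4, 0, -∞]
  [-14, -∞, 0]
D(1):
  [0, -9, 0]
  [4, 0, 4]
  [-14, -23, 0]
D(2):
  [0, -9, 0]
  [4, 0, 4]
  [-14, -23, 0]
D(3):
  [0, -9, 0]
  [4, 0, 4]
  [-14, -23, 0]
Answer: A*[3][1] = -14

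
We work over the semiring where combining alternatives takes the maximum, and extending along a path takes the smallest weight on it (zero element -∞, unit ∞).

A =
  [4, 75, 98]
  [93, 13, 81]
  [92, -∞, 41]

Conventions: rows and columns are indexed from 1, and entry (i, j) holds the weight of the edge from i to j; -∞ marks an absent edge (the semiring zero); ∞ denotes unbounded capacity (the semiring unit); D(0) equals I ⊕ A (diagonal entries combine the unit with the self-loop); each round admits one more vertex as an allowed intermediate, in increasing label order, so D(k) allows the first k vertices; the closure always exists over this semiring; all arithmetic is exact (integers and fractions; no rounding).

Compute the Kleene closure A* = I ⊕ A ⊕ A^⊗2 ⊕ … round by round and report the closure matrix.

D(0):
  [∞, 75, 98]
  [93, ∞, 81]
  [92, -∞, ∞]
D(1):
  [∞, 75, 98]
  [93, ∞, 93]
  [92, 75, ∞]
D(2):
  [∞, 75, 98]
  [93, ∞, 93]
  [92, 75, ∞]
D(3):
  [∞, 75, 98]
  [93, ∞, 93]
  [92, 75, ∞]
Answer: A* = [[∞, 75, 98], [93, ∞, 93], [92, 75, ∞]]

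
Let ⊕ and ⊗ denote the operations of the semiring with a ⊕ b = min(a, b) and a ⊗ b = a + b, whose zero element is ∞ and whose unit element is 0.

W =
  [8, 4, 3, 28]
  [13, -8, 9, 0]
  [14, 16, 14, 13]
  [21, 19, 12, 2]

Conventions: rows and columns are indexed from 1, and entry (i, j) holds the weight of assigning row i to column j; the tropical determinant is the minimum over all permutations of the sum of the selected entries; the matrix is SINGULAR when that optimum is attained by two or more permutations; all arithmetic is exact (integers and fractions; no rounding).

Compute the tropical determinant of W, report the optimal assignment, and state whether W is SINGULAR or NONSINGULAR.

σ = (1, 2, 3, 4): 8 + (-8) + 14 + 2 = 16
σ = (1, 2, 4, 3): 8 + (-8) + 13 + 12 = 25
σ = (1, 3, 2, 4): 8 + 9 + 16 + 2 = 35
σ = (1, 3, 4, 2): 8 + 9 + 13 + 19 = 49
σ = (1, 4, 2, 3): 8 + 0 + 16 + 12 = 36
σ = (1, 4, 3, 2): 8 + 0 + 14 + 19 = 41
σ = (2, 1, 3, 4): 4 + 13 + 14 + 2 = 33
σ = (2, 1, 4, 3): 4 + 13 + 13 + 12 = 42
σ = (2, 3, 1, 4): 4 + 9 + 14 + 2 = 29
σ = (2, 3, 4, 1): 4 + 9 + 13 + 21 = 47
σ = (2, 4, 1, 3): 4 + 0 + 14 + 12 = 30
σ = (2, 4, 3, 1): 4 + 0 + 14 + 21 = 39
σ = (3, 1, 2, 4): 3 + 13 + 16 + 2 = 34
σ = (3, 1, 4, 2): 3 + 13 + 13 + 19 = 48
σ = (3, 2, 1, 4): 3 + (-8) + 14 + 2 = 11
σ = (3, 2, 4, 1): 3 + (-8) + 13 + 21 = 29
σ = (3, 4, 1, 2): 3 + 0 + 14 + 19 = 36
σ = (3, 4, 2, 1): 3 + 0 + 16 + 21 = 40
σ = (4, 1, 2, 3): 28 + 13 + 16 + 12 = 69
σ = (4, 1, 3, 2): 28 + 13 + 14 + 19 = 74
σ = (4, 2, 1, 3): 28 + (-8) + 14 + 12 = 46
σ = (4, 2, 3, 1): 28 + (-8) + 14 + 21 = 55
σ = (4, 3, 1, 2): 28 + 9 + 14 + 19 = 70
σ = (4, 3, 2, 1): 28 + 9 + 16 + 21 = 74
Optimal value attained by: σ = (3, 2, 1, 4).
Answer: det⊕(W) = 11; verdict: NONSINGULAR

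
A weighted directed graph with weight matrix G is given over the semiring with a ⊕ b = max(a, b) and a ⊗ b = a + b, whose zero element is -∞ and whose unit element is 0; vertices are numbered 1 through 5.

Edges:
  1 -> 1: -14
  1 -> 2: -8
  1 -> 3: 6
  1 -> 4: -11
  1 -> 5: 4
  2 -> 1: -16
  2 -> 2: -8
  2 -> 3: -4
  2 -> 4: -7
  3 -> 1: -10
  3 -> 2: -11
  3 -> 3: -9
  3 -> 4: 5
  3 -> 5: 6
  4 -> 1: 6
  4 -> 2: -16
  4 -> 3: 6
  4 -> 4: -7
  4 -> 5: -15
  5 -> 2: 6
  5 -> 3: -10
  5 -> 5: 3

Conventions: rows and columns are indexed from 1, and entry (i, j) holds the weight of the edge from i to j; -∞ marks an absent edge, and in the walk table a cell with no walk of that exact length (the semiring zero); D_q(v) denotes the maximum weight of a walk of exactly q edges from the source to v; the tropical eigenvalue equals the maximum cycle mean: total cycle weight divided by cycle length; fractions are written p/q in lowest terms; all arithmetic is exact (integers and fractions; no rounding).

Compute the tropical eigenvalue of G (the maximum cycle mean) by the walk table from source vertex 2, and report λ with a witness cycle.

q=0: [-∞, 0, -∞, -∞, -∞]
q=1: [-16, -8, -4, -7, -∞]
q=2: [-1, -15, -1, 1, 2]
q=3: [7, 8, 7, 4, 5]
q=4: [10, 11, 13, 12, 13]
q=5: [18, 19, 18, 18, 19]
Optimal cycle mean attained by: cycle 1->3->4->1, total 6 + 5 + 6, length 3.
Answer: λ = 17/3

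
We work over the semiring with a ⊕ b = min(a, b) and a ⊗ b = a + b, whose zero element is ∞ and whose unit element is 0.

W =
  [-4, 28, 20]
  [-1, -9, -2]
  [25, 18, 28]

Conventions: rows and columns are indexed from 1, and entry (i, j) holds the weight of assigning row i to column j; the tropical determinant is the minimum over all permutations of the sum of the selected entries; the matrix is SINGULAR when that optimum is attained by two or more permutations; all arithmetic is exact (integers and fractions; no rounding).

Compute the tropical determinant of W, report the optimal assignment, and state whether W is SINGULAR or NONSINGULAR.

σ = (1, 2, 3): (-4) + (-9) + 28 = 15
σ = (1, 3, 2): (-4) + (-2) + 18 = 12
σ = (2, 1, 3): 28 + (-1) + 28 = 55
σ = (2, 3, 1): 28 + (-2) + 25 = 51
σ = (3, 1, 2): 20 + (-1) + 18 = 37
σ = (3, 2, 1): 20 + (-9) + 25 = 36
Optimal value attained by: σ = (1, 3, 2).
Answer: det⊕(W) = 12; verdict: NONSINGULAR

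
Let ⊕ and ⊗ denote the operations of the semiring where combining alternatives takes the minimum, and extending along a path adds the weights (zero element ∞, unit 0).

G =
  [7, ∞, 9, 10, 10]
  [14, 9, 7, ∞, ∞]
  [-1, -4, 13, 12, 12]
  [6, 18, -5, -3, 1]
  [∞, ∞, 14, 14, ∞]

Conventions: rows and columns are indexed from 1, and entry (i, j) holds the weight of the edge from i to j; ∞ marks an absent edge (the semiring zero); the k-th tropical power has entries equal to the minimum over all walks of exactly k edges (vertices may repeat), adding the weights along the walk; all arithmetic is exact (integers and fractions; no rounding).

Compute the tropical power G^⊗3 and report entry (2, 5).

G^⊗2:
  [8, 5, 5, 7, 11]
  [6, 3, 16, 19, 19]
  [6, 5, 3, 9, 9]
  [-6, -9, -8, -6, -2]
  [13, 10, 9, 11, 15]
G^⊗3:
  [4, 1, 2, 4, 8]
  [13, 12, 10, 16, 16]
  [2, -1, 4, 6, 10]
  [-9, -12, -11, -9, -5]
  [8, 5, 6, 8, 12]
Key observation: the optimum is the walk 2->3->1->5, with weight 7 + (-1) + 10 = 16.
Optimal value attained by: walk 2->3->1->5.
Answer: (G^⊗3)[2][5] = 16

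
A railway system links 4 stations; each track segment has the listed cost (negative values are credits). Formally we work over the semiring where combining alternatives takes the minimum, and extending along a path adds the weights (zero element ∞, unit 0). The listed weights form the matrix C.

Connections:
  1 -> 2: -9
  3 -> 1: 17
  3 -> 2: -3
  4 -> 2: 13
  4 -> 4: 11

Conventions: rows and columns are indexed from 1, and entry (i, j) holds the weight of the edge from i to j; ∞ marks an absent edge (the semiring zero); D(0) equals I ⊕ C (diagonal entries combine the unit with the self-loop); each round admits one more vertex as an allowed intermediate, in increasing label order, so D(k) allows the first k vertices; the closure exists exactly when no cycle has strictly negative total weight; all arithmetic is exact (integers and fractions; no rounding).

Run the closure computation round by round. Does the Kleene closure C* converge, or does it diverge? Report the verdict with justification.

D(0):
  [0, -9, ∞, ∞]
  [∞, 0, ∞, ∞]
  [17, -3, 0, ∞]
  [∞, 13, ∞, 0]
D(1):
  [0, -9, ∞, ∞]
  [∞, 0, ∞, ∞]
  [17, -3, 0, ∞]
  [∞, 13, ∞, 0]
D(2):
  [0, -9, ∞, ∞]
  [∞, 0, ∞, ∞]
  [17, -3, 0, ∞]
  [∞, 13, ∞, 0]
D(3):
  [0, -9, ∞, ∞]
  [∞, 0, ∞, ∞]
  [17, -3, 0, ∞]
  [∞, 13, ∞, 0]
D(4):
  [0, -9, ∞, ∞]
  [∞, 0, ∞, ∞]
  [17, -3, 0, ∞]
  [∞, 13, ∞, 0]
Key observation: every diagonal entry stays at the unit through all rounds, so no improving cycle exists.
Answer: CONVERGES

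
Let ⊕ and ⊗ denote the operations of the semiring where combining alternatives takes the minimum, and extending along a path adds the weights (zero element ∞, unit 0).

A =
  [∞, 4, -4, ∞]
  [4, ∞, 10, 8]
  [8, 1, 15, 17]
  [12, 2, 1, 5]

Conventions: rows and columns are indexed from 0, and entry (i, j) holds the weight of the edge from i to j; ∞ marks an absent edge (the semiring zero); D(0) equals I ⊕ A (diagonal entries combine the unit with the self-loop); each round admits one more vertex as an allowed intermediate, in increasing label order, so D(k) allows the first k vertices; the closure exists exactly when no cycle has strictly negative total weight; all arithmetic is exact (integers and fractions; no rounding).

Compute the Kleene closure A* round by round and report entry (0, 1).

D(0):
  [0, 4, -4, ∞]
  [4, 0, 10, 8]
  [8, 1, 0, 17]
  [12, 2, 1, 0]
D(1):
  [0, 4, -4, ∞]
  [4, 0, 0, 8]
  [8, 1, 0, 17]
  [12, 2, 1, 0]
D(2):
  [0, 4, -4, 12]
  [4, 0, 0, 8]
  [5, 1, 0, 9]
  [6, 2, 1, 0]
D(3):
  [0, -3, -4, 5]
  [4, 0, 0, 8]
  [5, 1, 0, 9]
  [6, 2, 1, 0]
D(4):
  [0, -3, -4, 5]
  [4, 0, 0, 8]
  [5, 1, 0, 9]
  [6, 2, 1, 0]
Answer: A*[0][1] = -3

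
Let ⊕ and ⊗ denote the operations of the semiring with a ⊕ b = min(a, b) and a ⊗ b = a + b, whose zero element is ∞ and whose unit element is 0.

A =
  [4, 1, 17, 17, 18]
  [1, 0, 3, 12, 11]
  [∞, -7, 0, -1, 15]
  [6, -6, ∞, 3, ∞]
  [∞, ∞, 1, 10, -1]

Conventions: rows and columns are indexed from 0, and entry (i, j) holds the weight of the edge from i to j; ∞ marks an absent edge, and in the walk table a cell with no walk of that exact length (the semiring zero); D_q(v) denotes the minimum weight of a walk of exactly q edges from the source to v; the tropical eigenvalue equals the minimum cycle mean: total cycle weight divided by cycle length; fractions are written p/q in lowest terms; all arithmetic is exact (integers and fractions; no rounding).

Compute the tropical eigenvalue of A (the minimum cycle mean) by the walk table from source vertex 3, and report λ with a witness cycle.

q=0: [∞, ∞, ∞, 0, ∞]
q=1: [6, -6, ∞, 3, ∞]
q=2: [-5, -6, -3, 6, 5]
q=3: [-5, -10, -3, -4, 4]
q=4: [-9, -10, -7, -4, 1]
q=5: [-9, -14, -7, -8, 0]
Optimal cycle mean attained by: cycle 1->2->1, total 3 + (-7), length 2.
Answer: λ = -2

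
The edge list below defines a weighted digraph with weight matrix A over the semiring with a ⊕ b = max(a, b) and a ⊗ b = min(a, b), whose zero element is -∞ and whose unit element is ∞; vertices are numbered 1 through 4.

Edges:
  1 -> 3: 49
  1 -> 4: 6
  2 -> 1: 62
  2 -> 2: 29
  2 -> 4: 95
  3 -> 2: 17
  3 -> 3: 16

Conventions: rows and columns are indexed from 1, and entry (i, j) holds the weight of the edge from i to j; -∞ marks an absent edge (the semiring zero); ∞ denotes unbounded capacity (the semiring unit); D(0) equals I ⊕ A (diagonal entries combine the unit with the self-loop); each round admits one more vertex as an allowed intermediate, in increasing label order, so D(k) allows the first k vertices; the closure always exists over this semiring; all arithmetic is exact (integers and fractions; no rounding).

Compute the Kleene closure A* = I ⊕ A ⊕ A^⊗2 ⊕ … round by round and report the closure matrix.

D(0):
  [∞, -∞, 49, 6]
  [62, ∞, -∞, 95]
  [-∞, 17, ∞, -∞]
  [-∞, -∞, -∞, ∞]
D(1):
  [∞, -∞, 49, 6]
  [62, ∞, 49, 95]
  [-∞, 17, ∞, -∞]
  [-∞, -∞, -∞, ∞]
D(2):
  [∞, -∞, 49, 6]
  [62, ∞, 49, 95]
  [17, 17, ∞, 17]
  [-∞, -∞, -∞, ∞]
D(3):
  [∞, 17, 49, 17]
  [62, ∞, 49, 95]
  [17, 17, ∞, 17]
  [-∞, -∞, -∞, ∞]
D(4):
  [∞, 17, 49, 17]
  [62, ∞, 49, 95]
  [17, 17, ∞, 17]
  [-∞, -∞, -∞, ∞]
Answer: A* = [[∞, 17, 49, 17], [62, ∞, 49, 95], [17, 17, ∞, 17], [-∞, -∞, -∞, ∞]]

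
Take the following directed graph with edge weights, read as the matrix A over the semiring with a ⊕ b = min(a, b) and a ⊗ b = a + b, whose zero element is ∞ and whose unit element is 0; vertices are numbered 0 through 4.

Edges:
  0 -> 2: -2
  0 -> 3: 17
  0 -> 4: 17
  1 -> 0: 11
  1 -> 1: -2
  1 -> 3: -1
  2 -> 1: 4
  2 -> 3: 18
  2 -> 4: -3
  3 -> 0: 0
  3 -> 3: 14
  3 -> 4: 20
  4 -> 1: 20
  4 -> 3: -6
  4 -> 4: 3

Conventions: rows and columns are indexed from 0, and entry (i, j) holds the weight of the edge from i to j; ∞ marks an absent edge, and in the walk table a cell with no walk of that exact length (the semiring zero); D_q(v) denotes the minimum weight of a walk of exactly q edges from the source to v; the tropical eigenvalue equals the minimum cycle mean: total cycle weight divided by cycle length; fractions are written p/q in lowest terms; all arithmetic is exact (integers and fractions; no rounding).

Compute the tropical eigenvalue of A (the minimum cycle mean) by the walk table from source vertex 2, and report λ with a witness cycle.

q=0: [∞, ∞, 0, ∞, ∞]
q=1: [∞, 4, ∞, 18, -3]
q=2: [15, 2, ∞, -9, 0]
q=3: [-9, 0, 13, -6, 3]
q=4: [-6, -2, -11, -3, 6]
q=5: [-3, -7, -8, -3, -14]
Optimal cycle mean attained by: cycle 0->2->4->3->0, total (-2) + (-3) + (-6) + 0, length 4.
Answer: λ = -11/4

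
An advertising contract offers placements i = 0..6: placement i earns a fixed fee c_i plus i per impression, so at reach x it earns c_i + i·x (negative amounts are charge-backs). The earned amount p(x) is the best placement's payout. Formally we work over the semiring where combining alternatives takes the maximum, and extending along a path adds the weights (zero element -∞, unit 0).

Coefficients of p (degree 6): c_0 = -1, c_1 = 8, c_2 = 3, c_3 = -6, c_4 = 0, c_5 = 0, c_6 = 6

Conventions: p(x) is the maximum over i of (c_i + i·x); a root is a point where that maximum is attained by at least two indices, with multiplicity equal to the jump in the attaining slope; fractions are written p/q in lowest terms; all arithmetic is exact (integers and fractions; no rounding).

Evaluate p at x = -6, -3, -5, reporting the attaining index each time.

p(-6) = max(-1+0·(-6)=-1, 8+1·(-6)=2, 3+2·(-6)=-9, -6+3·(-6)=-24, 0+4·(-6)=-24, 0+5·(-6)=-30, 6+6·(-6)=-30) = 2 (attained by i=1)
p(-3) = max(-1+0·(-3)=-1, 8+1·(-3)=5, 3+2·(-3)=-3, -6+3·(-3)=-15, 0+4·(-3)=-12, 0+5·(-3)=-15, 6+6·(-3)=-12) = 5 (attained by i=1)
p(-5) = max(-1+0·(-5)=-1, 8+1·(-5)=3, 3+2·(-5)=-7, -6+3·(-5)=-21, 0+4·(-5)=-20, 0+5·(-5)=-25, 6+6·(-5)=-24) = 3 (attained by i=1)
Answer: p(-6) = 2; p(-3) = 5; p(-5) = 3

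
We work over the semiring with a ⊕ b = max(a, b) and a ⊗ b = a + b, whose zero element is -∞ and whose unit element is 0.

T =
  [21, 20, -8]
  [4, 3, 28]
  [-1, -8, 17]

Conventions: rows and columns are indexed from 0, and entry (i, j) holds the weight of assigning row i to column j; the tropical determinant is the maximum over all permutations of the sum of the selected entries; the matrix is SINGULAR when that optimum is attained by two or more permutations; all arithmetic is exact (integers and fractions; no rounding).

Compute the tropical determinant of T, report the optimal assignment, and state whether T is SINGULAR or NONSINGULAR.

σ = (0, 1, 2): 21 + 3 + 17 = 41
σ = (0, 2, 1): 21 + 28 + (-8) = 41
σ = (1, 0, 2): 20 + 4 + 17 = 41
σ = (1, 2, 0): 20 + 28 + (-1) = 47
σ = (2, 0, 1): (-8) + 4 + (-8) = -12
σ = (2, 1, 0): (-8) + 3 + (-1) = -6
Optimal value attained by: σ = (1, 2, 0).
Answer: det⊕(T) = 47; verdict: NONSINGULAR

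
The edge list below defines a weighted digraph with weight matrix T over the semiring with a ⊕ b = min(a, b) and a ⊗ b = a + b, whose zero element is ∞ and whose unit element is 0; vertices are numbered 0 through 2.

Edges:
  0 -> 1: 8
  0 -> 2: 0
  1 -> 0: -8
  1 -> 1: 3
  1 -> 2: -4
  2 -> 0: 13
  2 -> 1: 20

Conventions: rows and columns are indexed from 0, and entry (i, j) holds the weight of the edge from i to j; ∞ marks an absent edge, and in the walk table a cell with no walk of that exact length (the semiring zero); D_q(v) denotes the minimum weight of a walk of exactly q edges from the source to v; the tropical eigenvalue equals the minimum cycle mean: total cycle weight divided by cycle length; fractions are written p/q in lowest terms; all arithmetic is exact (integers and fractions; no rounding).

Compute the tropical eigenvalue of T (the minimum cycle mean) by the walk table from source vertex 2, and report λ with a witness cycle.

q=0: [∞, ∞, 0]
q=1: [13, 20, ∞]
q=2: [12, 21, 13]
q=3: [13, 20, 12]
Optimal cycle mean attained by: cycle 0->1->0, total 8 + (-8), length 2.
Answer: λ = 0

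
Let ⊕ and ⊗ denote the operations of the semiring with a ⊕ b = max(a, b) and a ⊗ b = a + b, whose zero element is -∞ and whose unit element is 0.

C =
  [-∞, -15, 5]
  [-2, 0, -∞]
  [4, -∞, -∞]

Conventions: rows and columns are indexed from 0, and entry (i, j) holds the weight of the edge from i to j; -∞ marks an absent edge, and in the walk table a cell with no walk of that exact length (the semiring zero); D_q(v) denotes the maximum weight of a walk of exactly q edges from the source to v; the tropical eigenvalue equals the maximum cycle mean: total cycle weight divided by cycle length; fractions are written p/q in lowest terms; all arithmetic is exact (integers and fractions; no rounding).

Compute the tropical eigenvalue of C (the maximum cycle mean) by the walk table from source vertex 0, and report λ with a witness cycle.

q=0: [0, -∞, -∞]
q=1: [-∞, -15, 5]
q=2: [9, -15, -∞]
q=3: [-17, -6, 14]
Optimal cycle mean attained by: cycle 0->2->0, total 5 + 4, length 2.
Answer: λ = 9/2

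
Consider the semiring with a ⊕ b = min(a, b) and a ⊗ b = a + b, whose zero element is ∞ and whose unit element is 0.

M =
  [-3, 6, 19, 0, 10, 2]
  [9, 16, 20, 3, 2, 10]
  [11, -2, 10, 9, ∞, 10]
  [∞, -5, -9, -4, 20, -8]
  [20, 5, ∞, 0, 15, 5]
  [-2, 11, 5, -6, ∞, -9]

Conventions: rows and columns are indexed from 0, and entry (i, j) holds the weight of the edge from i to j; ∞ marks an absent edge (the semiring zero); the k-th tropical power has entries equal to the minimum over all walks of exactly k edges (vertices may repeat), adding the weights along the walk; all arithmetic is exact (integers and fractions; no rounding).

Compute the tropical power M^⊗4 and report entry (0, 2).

M^⊗2:
  [-6, -5, -9, -4, 7, -8]
  [6, -2, -6, -1, 17, -5]
  [7, 4, 0, 1, 0, 1]
  [-10, -11, -13, -14, -3, -17]
  [3, -5, -9, -4, 7, -8]
  [-11, -11, -15, -15, 8, -18]
M^⊗3:
  [-10, -11, -13, -14, -3, -17]
  [-7, -8, -10, -11, 0, -14]
  [-1, -4, -8, -5, 6, -8]
  [-19, -19, -23, -23, -9, -26]
  [-10, -11, -13, -14, -3, -17]
  [-20, -20, -24, -24, -9, -27]
M^⊗4:
  [-19, -19, -23, -23, -9, -26]
  [-16, -16, -20, -20, -6, -23]
  [-10, -10, -14, -14, -2, -17]
  [-28, -28, -32, -32, -17, -35]
  [-19, -19, -23, -23, -9, -26]
  [-29, -29, -33, -33, -18, -36]
Key observation: the optimum is the walk 0->3->5->3->2, with weight 0 + (-8) + (-6) + (-9) = -23.
Optimal value attained by: walk 0->3->5->3->2.
Answer: (M^⊗4)[0][2] = -23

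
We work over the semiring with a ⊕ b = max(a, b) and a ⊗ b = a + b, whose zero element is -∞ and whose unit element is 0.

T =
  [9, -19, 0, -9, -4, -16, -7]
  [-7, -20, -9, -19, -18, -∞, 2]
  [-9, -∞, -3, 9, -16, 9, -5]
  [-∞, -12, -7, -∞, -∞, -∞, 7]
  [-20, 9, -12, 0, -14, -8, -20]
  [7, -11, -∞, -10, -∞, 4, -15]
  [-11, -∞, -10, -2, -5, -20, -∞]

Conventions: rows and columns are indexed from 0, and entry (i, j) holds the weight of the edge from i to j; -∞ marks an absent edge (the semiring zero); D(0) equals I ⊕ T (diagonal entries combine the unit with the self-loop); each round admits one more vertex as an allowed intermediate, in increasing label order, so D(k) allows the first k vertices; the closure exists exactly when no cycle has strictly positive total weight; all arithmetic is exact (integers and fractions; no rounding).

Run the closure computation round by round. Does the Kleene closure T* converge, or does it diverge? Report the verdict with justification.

Detection: at round 0, diagonal entry (0, 0) turns strictly positive.
Key observation: the cycle 0->0 has total weight 9, which is strictly positive.
Answer: DIVERGES — positive cycle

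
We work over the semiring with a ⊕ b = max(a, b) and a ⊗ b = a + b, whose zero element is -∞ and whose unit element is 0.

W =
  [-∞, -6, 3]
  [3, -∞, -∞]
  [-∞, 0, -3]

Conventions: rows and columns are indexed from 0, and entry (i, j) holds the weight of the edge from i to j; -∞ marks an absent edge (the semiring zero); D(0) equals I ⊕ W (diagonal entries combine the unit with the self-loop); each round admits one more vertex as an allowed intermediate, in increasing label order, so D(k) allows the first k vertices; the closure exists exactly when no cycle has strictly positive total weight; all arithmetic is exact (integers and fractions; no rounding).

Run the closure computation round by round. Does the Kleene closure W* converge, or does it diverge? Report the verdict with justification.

D(0):
  [0, -6, 3]
  [3, 0, -∞]
  [-∞, 0, 0]
D(1):
  [0, -6, 3]
  [3, 0, 6]
  [-∞, 0, 0]
Detection: at round 2, diagonal entry (2, 2) turns strictly positive.
Key observation: the cycle 2->1->0->2 has total weight 0 + 3 + 3, which is strictly positive.
Answer: DIVERGES — positive cycle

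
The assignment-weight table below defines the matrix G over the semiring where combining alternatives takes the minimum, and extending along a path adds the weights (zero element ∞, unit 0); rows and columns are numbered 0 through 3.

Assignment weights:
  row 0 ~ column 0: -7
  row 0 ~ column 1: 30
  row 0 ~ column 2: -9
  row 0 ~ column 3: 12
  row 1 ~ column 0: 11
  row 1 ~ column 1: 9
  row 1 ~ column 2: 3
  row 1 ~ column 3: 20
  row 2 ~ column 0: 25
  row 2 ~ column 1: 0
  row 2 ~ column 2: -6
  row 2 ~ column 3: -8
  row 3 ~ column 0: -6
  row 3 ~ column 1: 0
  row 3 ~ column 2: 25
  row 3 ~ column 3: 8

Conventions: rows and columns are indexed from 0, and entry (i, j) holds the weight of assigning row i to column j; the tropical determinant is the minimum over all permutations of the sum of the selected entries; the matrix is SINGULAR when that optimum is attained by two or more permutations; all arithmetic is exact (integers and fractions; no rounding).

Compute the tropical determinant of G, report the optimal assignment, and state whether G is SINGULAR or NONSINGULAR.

σ = (0, 1, 2, 3): (-7) + 9 + (-6) + 8 = 4
σ = (0, 1, 3, 2): (-7) + 9 + (-8) + 25 = 19
σ = (0, 2, 1, 3): (-7) + 3 + 0 + 8 = 4
σ = (0, 2, 3, 1): (-7) + 3 + (-8) + 0 = -12
σ = (0, 3, 1, 2): (-7) + 20 + 0 + 25 = 38
σ = (0, 3, 2, 1): (-7) + 20 + (-6) + 0 = 7
σ = (1, 0, 2, 3): 30 + 11 + (-6) + 8 = 43
σ = (1, 0, 3, 2): 30 + 11 + (-8) + 25 = 58
σ = (1, 2, 0, 3): 30 + 3 + 25 + 8 = 66
σ = (1, 2, 3, 0): 30 + 3 + (-8) + (-6) = 19
σ = (1, 3, 0, 2): 30 + 20 + 25 + 25 = 100
σ = (1, 3, 2, 0): 30 + 20 + (-6) + (-6) = 38
σ = (2, 0, 1, 3): (-9) + 11 + 0 + 8 = 10
σ = (2, 0, 3, 1): (-9) + 11 + (-8) + 0 = -6
σ = (2, 1, 0, 3): (-9) + 9 + 25 + 8 = 33
σ = (2, 1, 3, 0): (-9) + 9 + (-8) + (-6) = -14
σ = (2, 3, 0, 1): (-9) + 20 + 25 + 0 = 36
σ = (2, 3, 1, 0): (-9) + 20 + 0 + (-6) = 5
σ = (3, 0, 1, 2): 12 + 11 + 0 + 25 = 48
σ = (3, 0, 2, 1): 12 + 11 + (-6) + 0 = 17
σ = (3, 1, 0, 2): 12 + 9 + 25 + 25 = 71
σ = (3, 1, 2, 0): 12 + 9 + (-6) + (-6) = 9
σ = (3, 2, 0, 1): 12 + 3 + 25 + 0 = 40
σ = (3, 2, 1, 0): 12 + 3 + 0 + (-6) = 9
Optimal value attained by: σ = (2, 1, 3, 0).
Answer: det⊕(G) = -14; verdict: NONSINGULAR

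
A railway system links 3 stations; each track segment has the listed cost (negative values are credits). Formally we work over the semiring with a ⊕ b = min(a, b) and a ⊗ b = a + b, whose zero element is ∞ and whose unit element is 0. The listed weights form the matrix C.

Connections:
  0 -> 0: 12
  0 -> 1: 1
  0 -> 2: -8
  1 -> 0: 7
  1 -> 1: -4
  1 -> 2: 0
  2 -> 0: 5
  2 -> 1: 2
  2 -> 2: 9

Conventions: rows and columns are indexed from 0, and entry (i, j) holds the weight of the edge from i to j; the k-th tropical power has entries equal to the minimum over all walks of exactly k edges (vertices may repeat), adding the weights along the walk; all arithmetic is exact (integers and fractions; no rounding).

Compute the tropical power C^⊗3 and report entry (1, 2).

C^⊗2:
  [-3, -6, 1]
  [3, -8, -4]
  [9, -2, -3]
C^⊗3:
  [1, -10, -11]
  [-1, -12, -8]
  [2, -6, -2]
Key observation: the optimum is the walk 1->1->1->2, with weight (-4) + (-4) + 0 = -8.
Optimal value attained by: walk 1->1->1->2.
Answer: (C^⊗3)[1][2] = -8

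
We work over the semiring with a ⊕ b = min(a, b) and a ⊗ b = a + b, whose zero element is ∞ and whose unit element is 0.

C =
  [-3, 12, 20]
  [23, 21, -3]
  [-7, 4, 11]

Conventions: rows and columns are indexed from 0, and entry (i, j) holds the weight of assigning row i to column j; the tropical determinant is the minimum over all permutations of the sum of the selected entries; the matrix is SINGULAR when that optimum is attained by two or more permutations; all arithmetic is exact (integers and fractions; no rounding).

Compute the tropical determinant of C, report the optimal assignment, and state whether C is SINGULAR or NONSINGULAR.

σ = (0, 1, 2): (-3) + 21 + 11 = 29
σ = (0, 2, 1): (-3) + (-3) + 4 = -2
σ = (1, 0, 2): 12 + 23 + 11 = 46
σ = (1, 2, 0): 12 + (-3) + (-7) = 2
σ = (2, 0, 1): 20 + 23 + 4 = 47
σ = (2, 1, 0): 20 + 21 + (-7) = 34
Optimal value attained by: σ = (0, 2, 1).
Answer: det⊕(C) = -2; verdict: NONSINGULAR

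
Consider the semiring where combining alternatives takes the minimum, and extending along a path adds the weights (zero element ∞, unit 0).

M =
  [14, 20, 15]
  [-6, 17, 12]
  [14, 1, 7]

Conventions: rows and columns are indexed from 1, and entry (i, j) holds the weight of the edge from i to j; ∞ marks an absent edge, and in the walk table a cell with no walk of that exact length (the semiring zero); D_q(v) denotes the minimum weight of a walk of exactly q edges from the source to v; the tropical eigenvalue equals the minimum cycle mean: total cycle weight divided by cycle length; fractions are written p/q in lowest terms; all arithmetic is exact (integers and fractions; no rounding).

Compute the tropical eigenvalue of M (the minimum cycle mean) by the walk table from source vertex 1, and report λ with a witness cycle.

q=0: [0, ∞, ∞]
q=1: [14, 20, 15]
q=2: [14, 16, 22]
q=3: [10, 23, 28]
Optimal cycle mean attained by: cycle 1->3->2->1, total 15 + 1 + (-6), length 3.
Answer: λ = 10/3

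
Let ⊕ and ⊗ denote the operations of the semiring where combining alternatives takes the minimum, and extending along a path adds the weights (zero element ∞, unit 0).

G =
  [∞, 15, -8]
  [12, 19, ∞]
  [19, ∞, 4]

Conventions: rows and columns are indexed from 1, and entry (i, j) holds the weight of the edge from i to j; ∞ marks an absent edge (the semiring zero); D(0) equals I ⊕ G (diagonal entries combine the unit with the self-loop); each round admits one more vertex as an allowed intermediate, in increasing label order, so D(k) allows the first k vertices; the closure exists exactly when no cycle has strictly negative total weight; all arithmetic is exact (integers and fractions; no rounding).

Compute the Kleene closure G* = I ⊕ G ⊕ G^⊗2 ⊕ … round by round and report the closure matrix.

D(0):
  [0, 15, -8]
  [12, 0, ∞]
  [19, ∞, 0]
D(1):
  [0, 15, -8]
  [12, 0, 4]
  [19, 34, 0]
D(2):
  [0, 15, -8]
  [12, 0, 4]
  [19, 34, 0]
D(3):
  [0, 15, -8]
  [12, 0, 4]
  [19, 34, 0]
Answer: G* = [[0, 15, -8], [12, 0, 4], [19, 34, 0]]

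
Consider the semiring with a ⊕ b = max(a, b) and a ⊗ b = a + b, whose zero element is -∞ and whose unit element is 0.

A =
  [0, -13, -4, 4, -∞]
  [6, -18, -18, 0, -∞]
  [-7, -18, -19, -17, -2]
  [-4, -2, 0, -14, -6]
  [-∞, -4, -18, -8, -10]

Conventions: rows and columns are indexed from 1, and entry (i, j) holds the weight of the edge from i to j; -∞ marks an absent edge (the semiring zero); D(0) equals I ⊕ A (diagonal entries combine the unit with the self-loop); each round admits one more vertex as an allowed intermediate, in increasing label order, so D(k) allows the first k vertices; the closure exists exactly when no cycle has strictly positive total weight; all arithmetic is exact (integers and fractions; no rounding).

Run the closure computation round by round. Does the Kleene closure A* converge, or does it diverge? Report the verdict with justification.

D(0):
  [0, -13, -4, 4, -∞]
  [6, 0, -18, 0, -∞]
  [-7, -18, 0, -17, -2]
  [-4, -2, 0, 0, -6]
  [-∞, -4, -18, -8, 0]
D(1):
  [0, -13, -4, 4, -∞]
  [6, 0, 2, 10, -∞]
  [-7, -18, 0, -3, -2]
  [-4, -2, 0, 0, -6]
  [-∞, -4, -18, -8, 0]
Detection: at round 2, diagonal entry (4, 4) turns strictly positive.
Key observation: the cycle 4->2->1->4 has total weight (-2) + 6 + 4, which is strictly positive.
Answer: DIVERGES — positive cycle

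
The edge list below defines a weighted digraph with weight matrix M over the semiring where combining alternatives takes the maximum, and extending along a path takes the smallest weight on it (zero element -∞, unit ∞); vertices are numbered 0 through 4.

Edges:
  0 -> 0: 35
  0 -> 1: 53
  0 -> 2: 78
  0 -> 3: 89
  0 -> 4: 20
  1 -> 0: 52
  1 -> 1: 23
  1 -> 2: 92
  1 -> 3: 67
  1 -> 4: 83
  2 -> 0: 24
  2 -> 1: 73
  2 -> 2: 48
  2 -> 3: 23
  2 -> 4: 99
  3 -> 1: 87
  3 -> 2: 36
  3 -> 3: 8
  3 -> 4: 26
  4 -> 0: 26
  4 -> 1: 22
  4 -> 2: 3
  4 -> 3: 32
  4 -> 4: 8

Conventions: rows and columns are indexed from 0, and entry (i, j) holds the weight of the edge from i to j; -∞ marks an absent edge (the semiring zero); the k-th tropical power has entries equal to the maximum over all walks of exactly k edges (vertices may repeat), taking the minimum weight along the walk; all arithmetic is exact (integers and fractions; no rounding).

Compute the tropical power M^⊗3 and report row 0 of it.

M^⊗2:
  [52, 87, 53, 53, 78]
  [35, 73, 52, 52, 92]
  [52, 48, 73, 67, 73]
  [52, 36, 87, 67, 83]
  [26, 32, 32, 26, 26]
M^⊗3:
  [52, 53, 87, 67, 83]
  [52, 52, 73, 67, 73]
  [48, 73, 52, 52, 73]
  [36, 73, 52, 52, 87]
  [32, 32, 32, 32, 32]
Answer: row 0 of M^⊗3 = [52, 53, 87, 67, 83]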